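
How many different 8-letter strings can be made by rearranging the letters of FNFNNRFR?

Letter multiplicities in FNFNNRFR: F×3, N×3, R×2.
Dividing 8! = 40320 by 3!·3!·2! = 72 for the repeated letters gives 560.

560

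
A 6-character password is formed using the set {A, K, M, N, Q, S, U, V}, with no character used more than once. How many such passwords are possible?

20160

Choose and order 6 of the 8 symbols: the first character has 8 options, the next 7, and so on down to 3.
That product is 8 × 7 × 6 × 5 × 4 × 3 = 20160.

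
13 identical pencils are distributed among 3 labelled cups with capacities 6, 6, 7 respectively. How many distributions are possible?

Ignoring the caps, the number of non-negative solutions to x_1+…+x_3 = 13 is C(15,2) = 105.
Subtract solutions that violate a single cap (substitute x_i' = x_i − (cap_i+1)): x_1 ≥ 7 gives C(8,2) = 28; x_2 ≥ 7 gives C(8,2) = 28; x_3 ≥ 8 gives C(7,2) = 21. Together 77.
No two caps can be exceeded simultaneously, so the pair terms are all 0.
By inclusion–exclusion the count is 105 − 77 + 0 = 28.

28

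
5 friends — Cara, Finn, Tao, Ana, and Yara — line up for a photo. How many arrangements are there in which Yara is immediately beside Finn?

48

Place the 3 others and the Yara-Finn pair as 4 objects in a line; the pair has 2 internal arrangements.
That gives 2 × 4! = 2 × 24 = 48.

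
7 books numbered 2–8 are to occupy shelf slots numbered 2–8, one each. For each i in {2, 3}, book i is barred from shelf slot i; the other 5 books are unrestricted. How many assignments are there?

Let Aᵢ (for i ∈ {2, 3}) be the placements that put book i in its forbidden shelf slot. Any j of these fix j positions, leaving (7−j)! ways to fill the rest, and there are C(2,j) ways to pick which j.
By inclusion–exclusion, the number of valid placements is Σ_{j=0}^{2} (−1)^j C(2,j)·(7−j)!.
Computing: 5040 − 1440 + 120 = 3720.

3720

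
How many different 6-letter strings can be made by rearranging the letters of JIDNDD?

120

JIDNDD has 6 letters with D appearing 3 times.
So there are 6! / (3!) = 120 distinguishable arrangements.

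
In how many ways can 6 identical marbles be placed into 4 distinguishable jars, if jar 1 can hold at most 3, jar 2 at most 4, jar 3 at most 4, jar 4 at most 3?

56

By stars and bars, unrestricted non-negative solutions to x_1+…+x_4 = 6 number C(6+3,3) = 84.
Subtract solutions that violate a single cap (substitute x_i' = x_i − (cap_i+1)): x_1 ≥ 4 gives C(5,3) = 10; x_2 ≥ 5 gives C(4,3) = 4; x_3 ≥ 5 gives C(4,3) = 4; x_4 ≥ 4 gives C(5,3) = 10. Together 28.
No two caps can be exceeded simultaneously, so the pair terms are all 0.
By inclusion–exclusion the count is 84 − 28 + 0 = 56.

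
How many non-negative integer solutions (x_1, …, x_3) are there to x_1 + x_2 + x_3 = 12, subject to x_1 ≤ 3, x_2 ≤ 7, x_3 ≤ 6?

Without the upper bounds there are C(14,2) = 91 ways to split 12 among 3 variables.
Subtract solutions that violate a single cap (substitute x_i' = x_i − (cap_i+1)): x_1 ≥ 4 gives C(10,2) = 45; x_2 ≥ 8 gives C(6,2) = 15; x_3 ≥ 7 gives C(7,2) = 21. Together 81.
Add back pairs where two caps are both exceeded: 1 + 3 + 0 = 4.
By inclusion–exclusion the count is 91 − 81 + 4 = 14.

14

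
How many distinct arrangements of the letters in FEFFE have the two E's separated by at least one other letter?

Total arrangements of FEFFE: 5!/(3!·2!) = 10.
Arrangements with the E's together: treat EE as one letter, giving (4)!/(3!) = 4.
Subtracting, 10 − 4 = 6 arrangements keep the E's apart.

6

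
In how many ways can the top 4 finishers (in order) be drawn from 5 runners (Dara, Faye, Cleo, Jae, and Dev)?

120

This is an ordered selection of 4 from 5: P(5,4).
That gives 5 × 4 × 3 × 2 = 120.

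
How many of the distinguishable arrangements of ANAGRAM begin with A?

Fix A in the first position and arrange the remaining 6 letters.
Those 6 letters have A appearing twice, giving (6)!/(2!) = 360.

360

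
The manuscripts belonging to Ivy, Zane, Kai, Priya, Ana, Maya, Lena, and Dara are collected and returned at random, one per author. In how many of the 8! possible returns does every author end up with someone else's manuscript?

Let Aᵢ be the assignments in which author i gets their own manuscript. We want the size of the complement of A₁∪…∪A_8.
By inclusion–exclusion this is Σ_{j=0}^{8} (−1)^j C(8,j)·(8−j)!.
Computing: 40320 − 40320 + 20160 − 6720 + 1680 − 336 + 56 − 8 + 1 = 14833.

14833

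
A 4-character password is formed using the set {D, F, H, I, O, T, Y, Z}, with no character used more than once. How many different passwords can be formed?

With no repetition, fill the 4 characters in order: 8 choices, then 7, down to 5.
8 × 7 × 6 × 5 = 1680.

1680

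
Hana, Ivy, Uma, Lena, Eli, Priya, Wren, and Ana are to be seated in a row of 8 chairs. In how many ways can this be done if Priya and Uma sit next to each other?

10080

Place the 6 others and the Priya-Uma pair as 7 objects in a line; the pair has 2 internal arrangements.
So the count is 2·(7)! = 10080.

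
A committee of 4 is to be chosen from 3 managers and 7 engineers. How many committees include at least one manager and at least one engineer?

175

Total 4-person selections from all 10: C(10,4) = 210.
Selections missing a whole group: no managers → C(7,4) = 35; no engineers → C(3,4) = 0.
Both groups omitted at once is impossible, so 210 − 35 = 175.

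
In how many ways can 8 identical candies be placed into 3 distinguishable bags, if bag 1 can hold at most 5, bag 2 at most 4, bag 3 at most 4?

Ignoring the caps, the number of non-negative solutions to x_1+…+x_3 = 8 is C(10,2) = 45.
Subtract solutions that violate a single cap (substitute x_i' = x_i − (cap_i+1)): x_1 ≥ 6 gives C(4,2) = 6; x_2 ≥ 5 gives C(5,2) = 10; x_3 ≥ 5 gives C(5,2) = 10. Together 26.
No two caps can be exceeded simultaneously, so the pair terms are all 0.
By inclusion–exclusion the count is 45 − 26 + 0 = 19.

19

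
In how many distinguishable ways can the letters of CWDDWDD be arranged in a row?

105

CWDDWDD has 7 letters with D appearing 4 times and W appearing twice.
The number of distinct arrangements is 7!/(4!·2!) = 5040/48 = 105.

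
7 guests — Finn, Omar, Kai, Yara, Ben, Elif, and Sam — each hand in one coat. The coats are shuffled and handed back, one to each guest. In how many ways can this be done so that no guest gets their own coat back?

Let Aᵢ be the assignments in which guest i gets their own coat. We want the size of the complement of A₁∪…∪A_7.
By inclusion–exclusion this is Σ_{j=0}^{7} (−1)^j C(7,j)·(7−j)!.
Computing: 5040 − 5040 + 2520 − 840 + 210 − 42 + 7 − 1 = 1854.

1854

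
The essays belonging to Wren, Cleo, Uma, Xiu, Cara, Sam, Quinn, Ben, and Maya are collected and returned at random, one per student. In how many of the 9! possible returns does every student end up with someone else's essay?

133496

Count assignments avoiding every fixed point. For any j of the 9 students fixed to their own essay, the other 9−j can be arranged in (9−j)! ways.
By inclusion–exclusion this is Σ_{j=0}^{9} (−1)^j C(9,j)·(9−j)!.
Computing: 362880 − 362880 + 181440 − 60480 + 15120 − 3024 + 504 − 72 + 9 − 1 = 133496.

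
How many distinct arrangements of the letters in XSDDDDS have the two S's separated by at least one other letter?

75

Total arrangements of XSDDDDS: 7!/(4!·2!) = 105.
If the two S's are adjacent, glue them into one block, leaving 6 items to arrange: (6)!/(4!) = 30 ways.
Subtracting, 105 − 30 = 75 arrangements keep the S's apart.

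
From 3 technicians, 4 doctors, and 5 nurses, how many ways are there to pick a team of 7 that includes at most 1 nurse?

Split by how many nurses are chosen (0 through 1).
Sum: C(5,0)·C(7,7) + C(5,1)·C(7,6) = 1 + 35 = 36.

36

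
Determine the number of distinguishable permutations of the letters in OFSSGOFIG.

22680

The 9 letters of OFSSGOFIG have repeats: F appearing twice, G appearing twice, O appearing twice, and S appearing twice.
So there are 9! / (2!·2!·2!·2!) = 22680 distinguishable arrangements.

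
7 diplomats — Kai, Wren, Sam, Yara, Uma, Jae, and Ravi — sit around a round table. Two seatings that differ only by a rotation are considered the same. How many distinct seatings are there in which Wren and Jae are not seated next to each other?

All circular seatings of 7 people number (6)! = 720.
Seatings with Wren beside Jae: treat them as a block with 2 internal orders, giving 2 × (5)! = 240.
Subtracting, 720 − 240 = 480.

480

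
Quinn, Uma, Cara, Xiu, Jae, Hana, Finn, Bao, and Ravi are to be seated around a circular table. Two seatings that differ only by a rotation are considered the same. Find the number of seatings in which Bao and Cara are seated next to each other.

10080

Glue Bao and Cara into a block (2 internal orders). Seating 8 units around a circle gives (7)! arrangements.
So 2 × (7)! = 2 × 5040 = 10080.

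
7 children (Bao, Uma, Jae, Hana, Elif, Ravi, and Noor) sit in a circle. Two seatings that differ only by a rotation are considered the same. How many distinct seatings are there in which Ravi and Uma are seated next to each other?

240

Treat {Ravi, Uma} as one unit (2 internal orders) and seat the resulting 6 units around the table: (5)! circular arrangements.
So 2 × (5)! = 2 × 120 = 240.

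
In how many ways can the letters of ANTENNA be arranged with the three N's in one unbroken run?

Treat the 3 copies of N as a single block. The multiset to arrange is then {NNN, A, A, E, T}, 5 items in all.
That gives (5)!/(2!) = 60 arrangements.

60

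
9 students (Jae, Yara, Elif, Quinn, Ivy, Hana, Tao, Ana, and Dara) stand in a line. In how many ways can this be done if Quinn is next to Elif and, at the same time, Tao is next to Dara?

Treat {Quinn,Elif} as one block (2 orders) and {Tao,Dara} as another (2 orders).
That leaves 7 units to arrange: 2 × 2 × 7! = 4 × 5040 = 20160.

20160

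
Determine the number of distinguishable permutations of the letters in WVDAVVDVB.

7560

The 9 letters of WVDAVVDVB have repeats: D appearing twice and V appearing 4 times.
Dividing 9! = 362880 by 4!·2! = 48 for the repeated letters gives 7560.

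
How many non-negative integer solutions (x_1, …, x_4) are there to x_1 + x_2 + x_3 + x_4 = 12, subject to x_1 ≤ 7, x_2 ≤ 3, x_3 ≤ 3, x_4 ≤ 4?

Ignoring the caps, the number of non-negative solutions to x_1+…+x_4 = 12 is C(15,3) = 455.
Subtract solutions that violate a single cap (substitute x_i' = x_i − (cap_i+1)): x_1 ≥ 8 gives C(7,3) = 35; x_2 ≥ 4 gives C(11,3) = 165; x_3 ≥ 4 gives C(11,3) = 165; x_4 ≥ 5 gives C(10,3) = 120. Together 485.
Add back pairs where two caps are both exceeded: 1 + 1 + 0 + 35 + 20 + 20 = 77.
By inclusion–exclusion the count is 455 − 485 + 77 = 47.

47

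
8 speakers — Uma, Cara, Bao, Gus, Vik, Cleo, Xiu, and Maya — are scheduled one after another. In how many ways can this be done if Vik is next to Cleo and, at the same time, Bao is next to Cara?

Treat {Vik,Cleo} as one block (2 orders) and {Bao,Cara} as another (2 orders).
That leaves 6 units to arrange: 2 × 2 × 6! = 4 × 720 = 2880.

2880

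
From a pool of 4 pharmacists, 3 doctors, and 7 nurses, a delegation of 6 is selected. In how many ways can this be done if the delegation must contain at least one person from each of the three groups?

2331

Unrestricted: C(14,6) = 3003 ways to pick any 6 of the 14.
Selections missing a whole group: no pharmacists → C(10,6) = 210; no doctors → C(11,6) = 462; no nurses → C(7,6) = 7.
Add back selections omitting two groups (i.e. drawn from a single group): C(4,6) + C(3,6) + C(7,6) = 7.
By inclusion–exclusion: 3003 − 679 + 7 = 2331.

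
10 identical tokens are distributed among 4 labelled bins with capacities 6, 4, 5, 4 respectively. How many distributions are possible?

Ignoring the caps, the number of non-negative solutions to x_1+…+x_4 = 10 is C(13,3) = 286.
Subtract solutions that violate a single cap (substitute x_i' = x_i − (cap_i+1)): x_1 ≥ 7 gives C(6,3) = 20; x_2 ≥ 5 gives C(8,3) = 56; x_3 ≥ 6 gives C(7,3) = 35; x_4 ≥ 5 gives C(8,3) = 56. Together 167.
Add back pairs where two caps are both exceeded: 0 + 0 + 0 + 0 + 1 + 0 = 1.
By inclusion–exclusion the count is 286 − 167 + 1 = 120.

120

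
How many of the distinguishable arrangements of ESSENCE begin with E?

180

With the first slot taken by E, it remains to arrange the other 6 letters (SSENCE).
Those 6 letters have E appearing twice and S appearing twice, giving (6)!/(2!·2!) = 180.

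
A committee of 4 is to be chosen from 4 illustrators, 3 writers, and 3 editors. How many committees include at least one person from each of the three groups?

126

With no constraint there are C(10,4) = 210 possible selections.
Selections missing a whole group: no illustrators → C(6,4) = 15; no writers → C(7,4) = 35; no editors → C(7,4) = 35.
Add back selections omitting two groups (i.e. drawn from a single group): C(4,4) + C(3,4) + C(3,4) = 1.
By inclusion–exclusion: 210 − 85 + 1 = 126.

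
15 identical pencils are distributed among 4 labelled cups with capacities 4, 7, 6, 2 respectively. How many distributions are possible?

By stars and bars, unrestricted non-negative solutions to x_1+…+x_4 = 15 number C(15+3,3) = 816.
Subtract solutions that violate a single cap (substitute x_i' = x_i − (cap_i+1)): x_1 ≥ 5 gives C(13,3) = 286; x_2 ≥ 8 gives C(10,3) = 120; x_3 ≥ 7 gives C(11,3) = 165; x_4 ≥ 3 gives C(15,3) = 455. Together 1026.
Add back pairs where two caps are both exceeded: 10 + 20 + 120 + 1 + 35 + 56 = 242.
Subtract triples: 0 + 0 + 1 + 0 = 1.
By inclusion–exclusion the count is 816 − 1026 + 242 − 1 = 31.

31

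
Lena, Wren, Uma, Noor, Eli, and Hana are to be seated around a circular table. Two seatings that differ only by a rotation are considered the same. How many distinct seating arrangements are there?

Around a circle, 6 distinct people have 6!/6 = (5)! = 120 rotationally distinct seatings.

120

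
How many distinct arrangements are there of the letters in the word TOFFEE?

180

TOFFEE has 6 letters with E appearing twice and F appearing twice.
Dividing 6! = 720 by 2!·2! = 4 for the repeated letters gives 180.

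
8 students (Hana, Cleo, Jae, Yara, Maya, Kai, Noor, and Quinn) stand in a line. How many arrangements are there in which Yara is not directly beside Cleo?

There are 8! = 40320 arrangements in all. If Yara and Cleo are adjacent, merging them into one block gives 2·(7)! = 10080 arrangements.
So 40320 − 10080 = 30240 arrangements keep them apart.

30240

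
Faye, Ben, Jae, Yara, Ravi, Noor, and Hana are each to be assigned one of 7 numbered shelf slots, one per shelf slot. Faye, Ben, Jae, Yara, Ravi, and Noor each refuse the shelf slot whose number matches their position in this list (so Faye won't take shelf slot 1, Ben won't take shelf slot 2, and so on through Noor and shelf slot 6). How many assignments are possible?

Let Aᵢ (for 1 ≤ i ≤ 6) be the placements that put person i in their forbidden shelf slot. Any j of these fix j positions, leaving (7−j)! ways to fill the rest, and there are C(6,j) ways to pick which j.
By inclusion–exclusion, the number of valid placements is Σ_{j=0}^{6} (−1)^j C(6,j)·(7−j)!.
Computing: 5040 − 4320 + 1800 − 480 + 90 − 12 + 1 = 2119.

2119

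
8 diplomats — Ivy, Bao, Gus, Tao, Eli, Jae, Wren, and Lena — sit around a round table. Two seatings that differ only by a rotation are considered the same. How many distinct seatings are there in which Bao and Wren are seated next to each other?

1440

Glue Bao and Wren into a block (2 internal orders). Seating 7 units around a circle gives (6)! arrangements.
So 2 × (6)! = 2 × 720 = 1440.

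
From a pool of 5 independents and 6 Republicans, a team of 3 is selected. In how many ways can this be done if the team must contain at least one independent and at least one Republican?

135

Unrestricted: C(11,3) = 165 ways to pick any 3 of the 11.
Selections missing a whole group: no independents → C(6,3) = 20; no Republicans → C(5,3) = 10.
Both groups omitted at once is impossible, so 165 − 30 = 135.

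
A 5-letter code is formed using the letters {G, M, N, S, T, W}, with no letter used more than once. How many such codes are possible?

This is a permutation of 5 out of 6: P(6,5) = 6!/1!.
That product is 6 × 5 × 4 × 3 × 2 = 720.

720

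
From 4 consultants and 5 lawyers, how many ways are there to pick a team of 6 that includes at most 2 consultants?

Split by how many consultants are chosen (0 through 2).
Sum: C(4,0)·C(5,6) + C(4,1)·C(5,5) + C(4,2)·C(5,4) = 0 + 4 + 30 = 34.

34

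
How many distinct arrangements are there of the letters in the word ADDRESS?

ADDRESS has 7 letters with D appearing twice and S appearing twice.
Dividing 7! = 5040 by 2!·2! = 4 for the repeated letters gives 1260.

1260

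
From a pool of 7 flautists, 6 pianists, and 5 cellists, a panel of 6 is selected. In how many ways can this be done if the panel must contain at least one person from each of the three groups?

Total 6-person selections from all 18: C(18,6) = 18564.
Subtract selections that omit an entire group: no flautists → C(11,6) = 462; no pianists → C(12,6) = 924; no cellists → C(13,6) = 1716.
Add back selections omitting two groups (i.e. drawn from a single group): C(7,6) + C(6,6) + C(5,6) = 8.
By inclusion–exclusion: 18564 − 3102 + 8 = 15470.

15470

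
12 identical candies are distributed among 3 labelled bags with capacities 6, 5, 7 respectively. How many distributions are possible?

27

Ignoring the caps, the number of non-negative solutions to x_1+…+x_3 = 12 is C(14,2) = 91.
Subtract solutions that violate a single cap (substitute x_i' = x_i − (cap_i+1)): x_1 ≥ 7 gives C(7,2) = 21; x_2 ≥ 6 gives C(8,2) = 28; x_3 ≥ 8 gives C(6,2) = 15. Together 64.
No two caps can be exceeded simultaneously, so the pair terms are all 0.
By inclusion–exclusion the count is 91 − 64 + 0 = 27.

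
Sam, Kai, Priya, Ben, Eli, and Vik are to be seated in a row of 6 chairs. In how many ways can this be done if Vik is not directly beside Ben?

There are 6! = 720 arrangements in all. If Vik and Ben are adjacent, merging them into one block gives 2·(5)! = 240 arrangements.
So 720 − 240 = 480 arrangements keep them apart.

480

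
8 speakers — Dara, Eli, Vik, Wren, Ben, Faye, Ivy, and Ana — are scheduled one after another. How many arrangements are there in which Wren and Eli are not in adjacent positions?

Of the 8! = 40320 arrangements, those with Wren and Eli adjacent number 2 × 7! = 10080 (treat the pair as a block with 2 internal orders).
Complementary counting: 40320 − 10080 = 30240.

30240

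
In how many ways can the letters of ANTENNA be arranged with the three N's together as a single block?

Treat the 3 copies of N as a single block. The multiset to arrange is then {NNN, A, A, E, T}, 5 items in all.
That gives (5)!/(2!) = 60 arrangements.

60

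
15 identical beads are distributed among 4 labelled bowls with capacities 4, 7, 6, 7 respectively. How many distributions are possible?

Without the upper bounds there are C(18,3) = 816 ways to split 15 among 4 bowls.
Subtract solutions that violate a single cap (substitute x_i' = x_i − (cap_i+1)): x_1 ≥ 5 gives C(13,3) = 286; x_2 ≥ 8 gives C(10,3) = 120; x_3 ≥ 7 gives C(11,3) = 165; x_4 ≥ 8 gives C(10,3) = 120. Together 691.
Add back pairs where two caps are both exceeded: 10 + 20 + 10 + 1 + 0 + 1 = 42.
By inclusion–exclusion the count is 816 − 691 + 42 = 167.

167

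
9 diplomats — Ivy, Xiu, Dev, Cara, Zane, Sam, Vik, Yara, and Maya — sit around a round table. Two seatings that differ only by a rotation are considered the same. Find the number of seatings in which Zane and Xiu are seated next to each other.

10080

Glue Zane and Xiu into a block (2 internal orders). Seating 8 units around a circle gives (7)! arrangements.
So 2 × (7)! = 2 × 5040 = 10080.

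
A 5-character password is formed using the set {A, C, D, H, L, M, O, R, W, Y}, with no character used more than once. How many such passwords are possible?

30240

With no repetition, fill the 5 characters in order: 10 choices, then 9, down to 6.
10 × 9 × 8 × 7 × 6 = 30240.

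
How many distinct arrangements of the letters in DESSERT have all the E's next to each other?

Treat the 2 copies of E as a single block. The multiset to arrange is then {EE, D, R, S, S, T}, 6 items in all.
That gives (6)!/(2!) = 360 arrangements.

360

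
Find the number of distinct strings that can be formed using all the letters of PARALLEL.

The 8 letters of PARALLEL have repeats: A appearing twice and L appearing 3 times.
So there are 8! / (3!·2!) = 3360 distinguishable arrangements.

3360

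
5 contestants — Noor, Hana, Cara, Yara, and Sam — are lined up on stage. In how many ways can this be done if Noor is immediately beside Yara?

48

Treat {Noor, Yara} as a single unit. There are 4 units to order, and the pair itself can be ordered 2 ways.
So the count is 2·(4)! = 48.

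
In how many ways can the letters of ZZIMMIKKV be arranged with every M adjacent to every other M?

Treat the 2 copies of M as a single block. The multiset to arrange is then {MM, I, I, K, K, V, Z, Z}, 8 items in all.
That gives (8)!/(2!·2!·2!) = 5040 arrangements.

5040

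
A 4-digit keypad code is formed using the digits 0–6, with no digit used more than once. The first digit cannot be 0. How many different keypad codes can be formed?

720

The first digit has 7−1 = 6 choices (anything except 0).
The remaining 3 digits are filled from the other 6 symbols without repetition: 6 × 5 × 4 = 120.
Total: 6 × 120 = 720.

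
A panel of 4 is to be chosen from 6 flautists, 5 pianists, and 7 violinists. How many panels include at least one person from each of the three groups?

1575

Total 4-person selections from all 18: C(18,4) = 3060.
Selections missing a whole group: no flautists → C(12,4) = 495; no pianists → C(13,4) = 715; no violinists → C(11,4) = 330.
Add back selections omitting two groups (i.e. drawn from a single group): C(6,4) + C(5,4) + C(7,4) = 55.
By inclusion–exclusion: 3060 − 1540 + 55 = 1575.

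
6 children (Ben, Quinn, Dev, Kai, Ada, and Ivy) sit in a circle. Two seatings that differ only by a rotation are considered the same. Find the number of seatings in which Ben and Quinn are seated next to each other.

48

Glue Ben and Quinn into a block (2 internal orders). Seating 5 units around a circle gives (4)! arrangements.
So 2 × (4)! = 2 × 24 = 48.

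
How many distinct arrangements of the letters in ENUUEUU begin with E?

With the first slot taken by E, it remains to arrange the other 6 letters (NUUEUU).
Those 6 letters have U appearing 4 times, giving (6)!/(4!) = 30.

30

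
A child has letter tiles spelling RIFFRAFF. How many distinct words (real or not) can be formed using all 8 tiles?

840

The 8 letters of RIFFRAFF have repeats: F appearing 4 times and R appearing twice.
So there are 8! / (4!·2!) = 840 distinguishable arrangements.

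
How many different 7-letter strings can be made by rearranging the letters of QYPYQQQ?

105

Letter multiplicities in QYPYQQQ: P×1, Q×4, Y×2.
The number of distinct arrangements is 7!/(4!·2!) = 5040/48 = 105.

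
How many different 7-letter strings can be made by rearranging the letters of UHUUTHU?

105

UHUUTHU has 7 letters with H appearing twice and U appearing 4 times.
Dividing 7! = 5040 by 4!·2! = 48 for the repeated letters gives 105.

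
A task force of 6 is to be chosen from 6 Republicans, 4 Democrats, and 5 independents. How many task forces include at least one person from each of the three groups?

4250

Unrestricted: C(15,6) = 5005 ways to pick any 6 of the 15.
Selections missing a whole group: no Republicans → C(9,6) = 84; no Democrats → C(11,6) = 462; no independents → C(10,6) = 210.
Add back selections omitting two groups (i.e. drawn from a single group): C(6,6) + C(4,6) + C(5,6) = 1.
By inclusion–exclusion: 5005 − 756 + 1 = 4250.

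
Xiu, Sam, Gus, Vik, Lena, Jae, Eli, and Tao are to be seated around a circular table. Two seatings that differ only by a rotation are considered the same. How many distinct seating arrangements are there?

Seat Xiu anywhere (absorbing the rotational symmetry), then permute the other 7: (7)! = 5040.

5040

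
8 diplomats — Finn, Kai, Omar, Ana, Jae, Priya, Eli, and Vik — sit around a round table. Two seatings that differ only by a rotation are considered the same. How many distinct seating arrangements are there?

5040

Seat Finn anywhere (absorbing the rotational symmetry), then permute the other 7: (7)! = 5040.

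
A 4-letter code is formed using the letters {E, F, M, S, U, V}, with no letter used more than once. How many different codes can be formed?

Choose and order 4 of the 6 symbols: the first letter has 6 options, the next 5, then 4, 3.
That product is 6 × 5 × 4 × 3 = 360.

360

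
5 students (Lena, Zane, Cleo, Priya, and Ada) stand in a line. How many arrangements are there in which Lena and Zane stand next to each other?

Glue Lena and Zane into one block (2 internal orders), leaving 4 units to arrange in a row.
So the count is 2·(4)! = 48.

48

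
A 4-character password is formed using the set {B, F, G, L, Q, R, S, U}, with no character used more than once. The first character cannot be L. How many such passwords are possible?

The first character has 8−1 = 7 choices (anything except L).
The remaining 3 characters are filled from the other 7 symbols without repetition: 7 × 6 × 5 = 210.
Total: 7 × 210 = 1470.

1470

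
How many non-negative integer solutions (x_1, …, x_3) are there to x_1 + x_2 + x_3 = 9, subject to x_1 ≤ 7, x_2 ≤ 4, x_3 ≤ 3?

By stars and bars, unrestricted non-negative solutions to x_1+…+x_3 = 9 number C(9+2,2) = 55.
Subtract solutions that violate a single cap (substitute x_i' = x_i − (cap_i+1)): x_1 ≥ 8 gives C(3,2) = 3; x_2 ≥ 5 gives C(6,2) = 15; x_3 ≥ 4 gives C(7,2) = 21. Together 39.
Add back pairs where two caps are both exceeded: 0 + 0 + 1 = 1.
By inclusion–exclusion the count is 55 − 39 + 1 = 17.

17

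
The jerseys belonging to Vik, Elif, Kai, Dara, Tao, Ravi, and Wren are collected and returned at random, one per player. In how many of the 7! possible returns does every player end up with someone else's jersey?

Count assignments avoiding every fixed point. For any j of the 7 players fixed to their old jersey, the other 7−j can be arranged in (7−j)! ways.
By inclusion–exclusion this is Σ_{j=0}^{7} (−1)^j C(7,j)·(7−j)!.
Computing: 5040 − 5040 + 2520 − 840 + 210 − 42 + 7 − 1 = 1854.

1854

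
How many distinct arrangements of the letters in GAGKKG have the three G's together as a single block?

12

Treat the 3 copies of G as a single block. The multiset to arrange is then {GGG, A, K, K}, 4 items in all.
That gives (4)!/(2!) = 12 arrangements.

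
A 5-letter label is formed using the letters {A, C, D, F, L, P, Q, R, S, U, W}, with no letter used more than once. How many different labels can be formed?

With no repetition, fill the 5 letters in order: 11 choices, then 10, down to 7.
That product is 11 × 10 × 9 × 8 × 7 = 55440.

55440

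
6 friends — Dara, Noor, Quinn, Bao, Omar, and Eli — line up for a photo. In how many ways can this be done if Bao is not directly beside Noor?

480

Of the 6! = 720 arrangements, those with Bao and Noor adjacent number 2 × 5! = 240 (treat the pair as a block with 2 internal orders).
So 720 − 240 = 480 arrangements keep them apart.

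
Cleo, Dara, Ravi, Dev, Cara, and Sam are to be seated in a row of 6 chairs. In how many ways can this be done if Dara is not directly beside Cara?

480

Of the 6! = 720 arrangements, those with Dara and Cara adjacent number 2 × 5! = 240 (treat the pair as a block with 2 internal orders).
Complementary counting: 720 − 240 = 480.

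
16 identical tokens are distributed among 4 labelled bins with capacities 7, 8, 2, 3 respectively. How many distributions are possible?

30

Without the upper bounds there are C(19,3) = 969 ways to split 16 among 4 bins.
Subtract solutions that violate a single cap (substitute x_i' = x_i − (cap_i+1)): x_1 ≥ 8 gives C(11,3) = 165; x_2 ≥ 9 gives C(10,3) = 120; x_3 ≥ 3 gives C(16,3) = 560; x_4 ≥ 4 gives C(15,3) = 455. Together 1300.
Add back pairs where two caps are both exceeded: 0 + 56 + 35 + 35 + 20 + 220 = 366.
Subtract triples: 0 + 0 + 4 + 1 = 5.
By inclusion–exclusion the count is 969 − 1300 + 366 − 5 = 30.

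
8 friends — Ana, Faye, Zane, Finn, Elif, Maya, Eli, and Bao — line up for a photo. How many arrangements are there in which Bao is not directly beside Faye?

Of the 8! = 40320 arrangements, those with Bao and Faye adjacent number 2 × 7! = 10080 (treat the pair as a block with 2 internal orders).
So 40320 − 10080 = 30240 arrangements keep them apart.

30240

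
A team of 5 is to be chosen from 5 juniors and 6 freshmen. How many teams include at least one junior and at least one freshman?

With no constraint there are C(11,5) = 462 possible selections.
Subtract selections that omit an entire group: no juniors → C(6,5) = 6; no freshmen → C(5,5) = 1.
Both groups omitted at once is impossible, so 462 − 7 = 455.

455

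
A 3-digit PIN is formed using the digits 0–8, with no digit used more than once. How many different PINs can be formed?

504

With no repetition, fill the 3 digits in order: 9 choices, then 8, down to 7.
9 × 8 × 7 = 504.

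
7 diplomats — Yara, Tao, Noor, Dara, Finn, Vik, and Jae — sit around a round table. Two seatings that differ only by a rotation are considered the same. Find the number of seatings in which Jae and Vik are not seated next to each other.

All circular seatings of 7 people number (6)! = 720.
Those with Jae next to Vik: fuse the pair into one unit and seat 6 units around a circle — 2·(5)! = 240.
Subtracting, 720 − 240 = 480.

480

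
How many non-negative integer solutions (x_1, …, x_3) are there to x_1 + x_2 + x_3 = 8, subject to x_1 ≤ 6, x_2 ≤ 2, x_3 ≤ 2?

6

By stars and bars, unrestricted non-negative solutions to x_1+…+x_3 = 8 number C(8+2,2) = 45.
Subtract solutions that violate a single cap (substitute x_i' = x_i − (cap_i+1)): x_1 ≥ 7 gives C(3,2) = 3; x_2 ≥ 3 gives C(7,2) = 21; x_3 ≥ 3 gives C(7,2) = 21. Together 45.
Add back pairs where two caps are both exceeded: 0 + 0 + 6 = 6.
By inclusion–exclusion the count is 45 − 45 + 6 = 6.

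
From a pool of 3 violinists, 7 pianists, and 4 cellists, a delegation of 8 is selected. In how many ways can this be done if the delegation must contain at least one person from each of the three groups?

With no constraint there are C(14,8) = 3003 possible selections.
Selections missing a whole group: no violinists → C(11,8) = 165; no pianists → C(7,8) = 0; no cellists → C(10,8) = 45.
Add back selections omitting two groups (i.e. drawn from a single group): C(3,8) + C(7,8) + C(4,8) = 0.
By inclusion–exclusion: 3003 − 210 + 0 = 2793.

2793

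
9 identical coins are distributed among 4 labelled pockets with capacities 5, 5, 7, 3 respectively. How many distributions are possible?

Ignoring the caps, the number of non-negative solutions to x_1+…+x_4 = 9 is C(12,3) = 220.
Subtract solutions that violate a single cap (substitute x_i' = x_i − (cap_i+1)): x_1 ≥ 6 gives C(6,3) = 20; x_2 ≥ 6 gives C(6,3) = 20; x_3 ≥ 8 gives C(4,3) = 4; x_4 ≥ 4 gives C(8,3) = 56. Together 100.
No two caps can be exceeded simultaneously, so the pair terms are all 0.
By inclusion–exclusion the count is 220 − 100 + 0 = 120.

120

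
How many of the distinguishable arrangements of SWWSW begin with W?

With the first slot taken by W, it remains to arrange the other 4 letters (SWSW).
Those 4 letters have S appearing twice and W appearing twice, giving (4)!/(2!·2!) = 6.

6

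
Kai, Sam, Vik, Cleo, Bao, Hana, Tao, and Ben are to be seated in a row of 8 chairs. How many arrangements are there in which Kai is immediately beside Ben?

Treat {Kai, Ben} as a single unit. There are 7 units to order, and the pair itself can be ordered 2 ways.
That gives 2 × 7! = 2 × 5040 = 10080.

10080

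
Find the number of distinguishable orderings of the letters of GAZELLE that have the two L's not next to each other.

There are 7!/(2!·2!) = 1260 arrangements of GAZELLE in total.
Arrangements with the L's together: treat LL as one letter, giving (6)!/(2!) = 360.
Subtracting, 1260 − 360 = 900 arrangements keep the L's apart.

900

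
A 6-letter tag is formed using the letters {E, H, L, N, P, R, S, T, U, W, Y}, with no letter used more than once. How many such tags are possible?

332640

With no repetition, fill the 6 letters in order: 11 choices, then 10, down to 6.
11 × 10 × 9 × 8 × 7 × 6 = 332640.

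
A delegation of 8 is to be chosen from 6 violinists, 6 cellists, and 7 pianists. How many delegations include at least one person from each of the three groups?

72513

With no constraint there are C(19,8) = 75582 possible selections.
Subtract selections that omit an entire group: no violinists → C(13,8) = 1287; no cellists → C(13,8) = 1287; no pianists → C(12,8) = 495.
Add back selections omitting two groups (i.e. drawn from a single group): C(6,8) + C(6,8) + C(7,8) = 0.
By inclusion–exclusion: 75582 − 3069 + 0 = 72513.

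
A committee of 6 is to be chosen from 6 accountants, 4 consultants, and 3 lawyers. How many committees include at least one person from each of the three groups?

With no constraint there are C(13,6) = 1716 possible selections.
Selections missing a whole group: no accountants → C(7,6) = 7; no consultants → C(9,6) = 84; no lawyers → C(10,6) = 210.
Add back selections omitting two groups (i.e. drawn from a single group): C(6,6) + C(4,6) + C(3,6) = 1.
By inclusion–exclusion: 1716 − 301 + 1 = 1416.

1416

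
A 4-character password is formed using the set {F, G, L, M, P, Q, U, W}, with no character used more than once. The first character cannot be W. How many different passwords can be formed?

1470

The first character has 8−1 = 7 choices (anything except W).
The remaining 3 characters are filled from the other 7 symbols without repetition: 7 × 6 × 5 = 210.
Total: 7 × 210 = 1470.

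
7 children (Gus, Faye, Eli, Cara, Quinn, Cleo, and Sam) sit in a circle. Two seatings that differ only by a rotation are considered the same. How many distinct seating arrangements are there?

720

Fix one person's seat to break rotational symmetry; the remaining 6 people can be arranged in (6)! = 720 ways.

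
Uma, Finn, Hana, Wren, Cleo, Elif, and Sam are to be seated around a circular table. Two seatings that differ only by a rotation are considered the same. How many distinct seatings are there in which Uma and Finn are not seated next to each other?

All circular seatings of 7 people number (6)! = 720.
Those with Uma next to Finn: fuse the pair into one unit and seat 6 units around a circle — 2·(5)! = 240.
Subtracting, 720 − 240 = 480.

480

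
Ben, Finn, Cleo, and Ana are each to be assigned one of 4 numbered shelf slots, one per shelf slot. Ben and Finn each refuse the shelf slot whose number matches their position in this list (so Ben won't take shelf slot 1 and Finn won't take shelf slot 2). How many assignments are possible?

14

Let Aᵢ (for i ∈ {1, 2}) be the placements that put person i in their forbidden shelf slot. Any j of these fix j positions, leaving (4−j)! ways to fill the rest, and there are C(2,j) ways to pick which j.
By inclusion–exclusion, the number of valid placements is Σ_{j=0}^{2} (−1)^j C(2,j)·(4−j)!.
Computing: 24 − 12 + 2 = 14.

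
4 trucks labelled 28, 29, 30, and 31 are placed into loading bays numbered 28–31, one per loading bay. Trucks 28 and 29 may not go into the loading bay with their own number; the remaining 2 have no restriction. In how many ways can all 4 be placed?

Let Aᵢ (for i ∈ {28, 29}) be the placements that put truck i in its forbidden loading bay. Any j of these fix j positions, leaving (4−j)! ways to fill the rest, and there are C(2,j) ways to pick which j.
By inclusion–exclusion, the number of valid placements is Σ_{j=0}^{2} (−1)^j C(2,j)·(4−j)!.
Computing: 24 − 12 + 2 = 14.

14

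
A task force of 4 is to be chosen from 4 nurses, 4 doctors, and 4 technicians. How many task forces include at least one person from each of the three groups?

288

Total 4-person selections from all 12: C(12,4) = 495.
Subtract selections that omit an entire group: no nurses → C(8,4) = 70; no doctors → C(8,4) = 70; no technicians → C(8,4) = 70.
Add back selections omitting two groups (i.e. drawn from a single group): C(4,4) + C(4,4) + C(4,4) = 3.
By inclusion–exclusion: 495 − 210 + 3 = 288.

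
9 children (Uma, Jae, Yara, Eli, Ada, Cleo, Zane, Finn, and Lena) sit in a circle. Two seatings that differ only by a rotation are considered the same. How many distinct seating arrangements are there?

40320

Around a circle, 9 distinct people have 9!/9 = (8)! = 40320 rotationally distinct seatings.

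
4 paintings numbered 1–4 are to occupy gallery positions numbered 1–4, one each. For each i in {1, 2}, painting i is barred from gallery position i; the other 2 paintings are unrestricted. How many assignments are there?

14

Let Aᵢ (for i ∈ {1, 2}) be the placements that put painting i in its forbidden gallery position. Any j of these fix j positions, leaving (4−j)! ways to fill the rest, and there are C(2,j) ways to pick which j.
By inclusion–exclusion, the number of valid placements is Σ_{j=0}^{2} (−1)^j C(2,j)·(4−j)!.
Computing: 24 − 12 + 2 = 14.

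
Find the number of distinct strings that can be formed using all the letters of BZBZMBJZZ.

2520

BZBZMBJZZ has 9 letters with B appearing 3 times and Z appearing 4 times.
The number of distinct arrangements is 9!/(4!·3!) = 362880/144 = 2520.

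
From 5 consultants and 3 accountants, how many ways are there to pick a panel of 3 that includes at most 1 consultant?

Split by how many consultants are chosen (0 through 1).
Sum: C(5,0)·C(3,3) + C(5,1)·C(3,2) = 1 + 15 = 16.

16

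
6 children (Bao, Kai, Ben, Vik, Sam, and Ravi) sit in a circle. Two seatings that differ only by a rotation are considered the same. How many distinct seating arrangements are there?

120

Fix one person's seat to break rotational symmetry; the remaining 5 people can be arranged in (5)! = 120 ways.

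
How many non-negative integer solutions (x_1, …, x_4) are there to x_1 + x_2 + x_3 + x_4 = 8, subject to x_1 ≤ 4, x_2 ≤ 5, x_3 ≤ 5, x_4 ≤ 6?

Without the upper bounds there are C(11,3) = 165 ways to split 8 among 4 variables.
Subtract solutions that violate a single cap (substitute x_i' = x_i − (cap_i+1)): x_1 ≥ 5 gives C(6,3) = 20; x_2 ≥ 6 gives C(5,3) = 10; x_3 ≥ 6 gives C(5,3) = 10; x_4 ≥ 7 gives C(4,3) = 4. Together 44.
No two caps can be exceeded simultaneously, so the pair terms are all 0.
By inclusion–exclusion the count is 165 − 44 + 0 = 121.

121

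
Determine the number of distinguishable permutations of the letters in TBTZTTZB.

420

Letter multiplicities in TBTZTTZB: B×2, T×4, Z×2.
So there are 8! / (4!·2!·2!) = 420 distinguishable arrangements.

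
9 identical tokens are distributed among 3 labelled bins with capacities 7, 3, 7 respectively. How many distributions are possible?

Without the upper bounds there are C(11,2) = 55 ways to split 9 among 3 bins.
Subtract solutions that violate a single cap (substitute x_i' = x_i − (cap_i+1)): x_1 ≥ 8 gives C(3,2) = 3; x_2 ≥ 4 gives C(7,2) = 21; x_3 ≥ 8 gives C(3,2) = 3. Together 27.
No two caps can be exceeded simultaneously, so the pair terms are all 0.
By inclusion–exclusion the count is 55 − 27 + 0 = 28.

28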